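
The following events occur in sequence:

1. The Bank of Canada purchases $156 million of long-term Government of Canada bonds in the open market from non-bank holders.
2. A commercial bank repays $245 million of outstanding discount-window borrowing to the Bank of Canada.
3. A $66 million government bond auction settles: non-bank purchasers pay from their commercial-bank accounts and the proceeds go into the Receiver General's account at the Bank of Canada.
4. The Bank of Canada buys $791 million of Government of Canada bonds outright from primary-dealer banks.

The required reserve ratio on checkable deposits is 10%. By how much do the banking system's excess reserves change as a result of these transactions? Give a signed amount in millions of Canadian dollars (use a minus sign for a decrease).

Asset purchase (from non-banks) $156 million: reserves +$156M, deposits +$156M.
Discount-window repayment $245 million: reserves −$245M, deposits 0.
Government account inflow $66 million: reserves −$66M, deposits −$66M.
OMO purchase (from banks) $791 million: reserves +$791M, deposits 0.
Totals: Δreserves = +$636M, Δdeposits = +$90M.
Δrequired reserves = 10% × +$90M = +$9M.
Δexcess reserves = Δreserves − Δrequired = +$636M − (+$9M) = +$627 million.

+$627 million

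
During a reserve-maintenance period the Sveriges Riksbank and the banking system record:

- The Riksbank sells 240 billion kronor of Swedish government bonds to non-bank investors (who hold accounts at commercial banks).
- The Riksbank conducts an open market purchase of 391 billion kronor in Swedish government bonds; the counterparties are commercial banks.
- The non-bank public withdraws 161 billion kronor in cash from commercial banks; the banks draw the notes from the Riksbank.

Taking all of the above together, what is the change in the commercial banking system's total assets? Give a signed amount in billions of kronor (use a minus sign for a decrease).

Asset sale (to non-banks) 240 billion kronor: bank balance sheets shrink → −240B.
OMO purchase (from banks) 391 billion kronor: just an asset swap on bank balance sheets → 0.
Currency withdrawal 161 billion kronor: bank balance sheets shrink → −161B.
Net: −240 + 0 − 161 = -401 billion.

-401 billion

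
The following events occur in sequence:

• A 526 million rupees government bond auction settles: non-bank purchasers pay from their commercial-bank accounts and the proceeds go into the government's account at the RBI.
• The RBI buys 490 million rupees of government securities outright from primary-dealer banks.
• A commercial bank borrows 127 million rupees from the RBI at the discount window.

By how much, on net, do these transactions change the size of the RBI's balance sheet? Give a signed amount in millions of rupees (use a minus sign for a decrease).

RBI balance sheet:
  Assets:      Securities +490M, Loans to banks +127M
  Liabilities: Bank reserves +91M, Government deposits +526M
Change in total RBI assets = +617 million.

+617 million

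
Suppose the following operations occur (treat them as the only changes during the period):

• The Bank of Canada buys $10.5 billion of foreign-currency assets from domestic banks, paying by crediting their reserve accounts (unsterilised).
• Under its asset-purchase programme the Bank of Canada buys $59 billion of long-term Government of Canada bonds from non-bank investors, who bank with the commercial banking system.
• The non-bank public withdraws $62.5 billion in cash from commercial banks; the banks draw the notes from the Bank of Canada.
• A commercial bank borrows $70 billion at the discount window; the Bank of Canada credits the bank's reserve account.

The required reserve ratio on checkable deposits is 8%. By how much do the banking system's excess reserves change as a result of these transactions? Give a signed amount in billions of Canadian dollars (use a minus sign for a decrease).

FX purchase $10.5 billion: reserves +$10.5B, deposits 0.
Asset purchase (from non-banks) $59 billion: reserves +$59B, deposits +$59B.
Currency withdrawal $62.5 billion: reserves −$62.5B, deposits −$62.5B.
Discount-window loan $70 billion: reserves +$70B, deposits 0.
Totals: Δreserves = +$77B, Δdeposits = −$3.5B.
Δrequired reserves = 8% × −$3.5B = −$0.28B.
Δexcess reserves = Δreserves − Δrequired = +$77B − (−$0.28B) = +$77.28 billion.

+$77.28 billion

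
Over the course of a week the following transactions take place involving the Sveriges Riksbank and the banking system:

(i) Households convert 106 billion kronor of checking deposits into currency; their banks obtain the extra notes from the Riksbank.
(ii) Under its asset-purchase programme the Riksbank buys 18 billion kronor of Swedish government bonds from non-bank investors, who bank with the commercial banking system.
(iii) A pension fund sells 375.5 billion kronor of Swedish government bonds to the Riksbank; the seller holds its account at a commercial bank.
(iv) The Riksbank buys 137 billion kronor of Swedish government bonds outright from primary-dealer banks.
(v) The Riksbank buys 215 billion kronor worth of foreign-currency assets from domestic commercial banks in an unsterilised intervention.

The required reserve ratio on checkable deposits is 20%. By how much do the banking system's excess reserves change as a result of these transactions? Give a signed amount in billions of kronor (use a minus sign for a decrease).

Currency withdrawal 106 billion kronor: reserves −106B, deposits −106B.
Asset purchase (from non-banks) 18 billion kronor: reserves +18B, deposits +18B.
Asset purchase (from non-banks) 375.5 billion kronor: reserves +375.5B, deposits +375.5B.
OMO purchase (from banks) 137 billion kronor: reserves +137B, deposits 0.
FX purchase 215 billion kronor: reserves +215B, deposits 0.
Totals: Δreserves = +639.5B, Δdeposits = +287.5B.
Δrequired reserves = 20% × +287.5B = +57.5B.
Δexcess reserves = Δreserves − Δrequired = +639.5B − (+57.5B) = +582 billion.

+582 billion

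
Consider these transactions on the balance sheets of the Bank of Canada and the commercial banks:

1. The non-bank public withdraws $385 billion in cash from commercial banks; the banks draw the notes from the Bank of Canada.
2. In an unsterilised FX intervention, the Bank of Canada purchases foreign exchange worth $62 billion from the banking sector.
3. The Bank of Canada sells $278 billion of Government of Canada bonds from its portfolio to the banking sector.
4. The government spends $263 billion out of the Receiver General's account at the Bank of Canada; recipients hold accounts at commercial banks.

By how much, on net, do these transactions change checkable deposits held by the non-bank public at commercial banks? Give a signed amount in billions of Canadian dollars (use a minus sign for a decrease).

-$122 billion

Bank of Canada balance sheet:
  Assets:      Securities −$278B, Foreign assets +$62B
  Liabilities: Bank reserves −$338B, Currency in circulation +$385B, Government deposits −$263B
Commercial banking system:
  Assets:      Reserves at CB −$338B, Securities +$278B, Foreign assets −$62B
  Liabilities: Checkable deposits −$122B
So the change in checkable deposits held by the non-bank public at commercial banks is -$122 billion.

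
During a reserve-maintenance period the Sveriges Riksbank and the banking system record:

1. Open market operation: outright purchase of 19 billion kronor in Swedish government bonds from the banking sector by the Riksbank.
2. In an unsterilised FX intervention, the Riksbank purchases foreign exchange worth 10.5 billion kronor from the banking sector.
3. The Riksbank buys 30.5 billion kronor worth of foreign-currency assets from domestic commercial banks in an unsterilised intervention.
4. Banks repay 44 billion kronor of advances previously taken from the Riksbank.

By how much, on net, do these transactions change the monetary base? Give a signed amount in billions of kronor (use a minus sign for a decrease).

OMO purchase (from banks) 19 billion kronor: Riksbank balance sheet expands → +19B.
FX purchase 10.5 billion kronor: Riksbank balance sheet expands → +10.5B.
FX purchase 30.5 billion kronor: Riksbank balance sheet expands → +30.5B.
Discount-window repayment 44 billion kronor: Riksbank balance sheet contracts → −44B.
Net: 19 + 10.5 + 30.5 − 44 = +16 billion.

+16 billion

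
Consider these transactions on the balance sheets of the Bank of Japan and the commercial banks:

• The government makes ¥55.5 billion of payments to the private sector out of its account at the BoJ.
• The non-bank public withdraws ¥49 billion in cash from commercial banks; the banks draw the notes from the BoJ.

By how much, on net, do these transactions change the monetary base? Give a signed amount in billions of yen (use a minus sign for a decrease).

+¥55.5 billion

Government spending ¥55.5 billion: a non-base liability converts back to reserves → +¥55.5B.
Currency withdrawal ¥49 billion: just a shift between currency and reserves — both are base money → 0.
Net: 55.5 + 0 = +¥55.5 billion.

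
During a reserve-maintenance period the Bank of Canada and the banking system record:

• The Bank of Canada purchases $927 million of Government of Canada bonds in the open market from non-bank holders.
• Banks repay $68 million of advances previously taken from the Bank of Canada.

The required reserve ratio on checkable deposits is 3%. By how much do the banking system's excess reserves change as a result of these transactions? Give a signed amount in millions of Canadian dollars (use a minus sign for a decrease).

Asset purchase (from non-banks) $927 million: reserves +$927M, deposits +$927M.
Discount-window repayment $68 million: reserves −$68M, deposits 0.
Totals: Δreserves = +$859M, Δdeposits = +$927M.
Δrequired reserves = 3% × +$927M = +$27.81M.
Δexcess reserves = Δreserves − Δrequired = +$859M − (+$27.81M) = +$831.19 million.

+$831.19 million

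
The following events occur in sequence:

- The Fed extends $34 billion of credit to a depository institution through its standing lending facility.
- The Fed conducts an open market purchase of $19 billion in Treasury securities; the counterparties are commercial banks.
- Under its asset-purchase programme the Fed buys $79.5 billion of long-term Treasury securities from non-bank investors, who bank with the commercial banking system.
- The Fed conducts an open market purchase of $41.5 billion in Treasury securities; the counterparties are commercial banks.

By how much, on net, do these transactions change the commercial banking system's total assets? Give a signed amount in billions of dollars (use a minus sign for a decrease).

Discount-window loan $34 billion: bank balance sheets expand → +$34B.
OMO purchase (from banks) $19 billion: just an asset swap on bank balance sheets → 0.
Asset purchase (from non-banks) $79.5 billion: bank balance sheets expand → +$79.5B.
OMO purchase (from banks) $41.5 billion: just an asset swap on bank balance sheets → 0.
Net: 34 + 0 + 79.5 + 0 = +$113.5 billion.

+$113.5 billion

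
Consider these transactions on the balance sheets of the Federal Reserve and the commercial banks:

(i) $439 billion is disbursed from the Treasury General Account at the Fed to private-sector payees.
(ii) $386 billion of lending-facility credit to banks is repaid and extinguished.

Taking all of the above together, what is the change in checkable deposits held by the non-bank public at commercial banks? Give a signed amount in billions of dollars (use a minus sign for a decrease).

+$439 billion

Government spending $439 billion: non-bank counterparties' bank balances rise → +$439B.
Discount-window repayment $386 billion: the counterparty is a bank, so public deposits are unchanged → 0.
Net: 439 + 0 = +$439 billion.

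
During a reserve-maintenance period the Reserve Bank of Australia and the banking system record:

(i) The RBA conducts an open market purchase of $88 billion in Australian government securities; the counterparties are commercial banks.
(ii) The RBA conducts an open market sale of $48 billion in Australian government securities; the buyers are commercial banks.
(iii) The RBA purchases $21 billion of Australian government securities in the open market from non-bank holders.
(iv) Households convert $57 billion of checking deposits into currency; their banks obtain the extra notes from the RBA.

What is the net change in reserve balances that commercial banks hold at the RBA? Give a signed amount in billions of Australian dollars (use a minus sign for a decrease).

+$4 billion

OMO purchase (from banks) $88 billion: the RBA pays by crediting reserve accounts → +$88B.
OMO sale (to banks) $48 billion: the buying banks pay out of their reserve balances → −$48B.
Asset purchase (from non-banks) $21 billion: the RBA pays by crediting reserve accounts → +$21B.
Currency withdrawal $57 billion: banks swap reserves for currency → −$57B.
Net: 88 − 48 + 21 − 57 = +$4 billion.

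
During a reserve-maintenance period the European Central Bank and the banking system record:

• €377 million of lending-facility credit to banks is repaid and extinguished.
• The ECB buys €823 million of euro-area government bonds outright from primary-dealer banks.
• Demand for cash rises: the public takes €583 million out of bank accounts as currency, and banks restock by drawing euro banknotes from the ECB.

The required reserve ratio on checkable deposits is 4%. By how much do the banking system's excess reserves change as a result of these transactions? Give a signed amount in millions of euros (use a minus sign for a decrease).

-€113.68 million

Discount-window repayment €377 million: reserves −€377M, deposits 0.
OMO purchase (from banks) €823 million: reserves +€823M, deposits 0.
Currency withdrawal €583 million: reserves −€583M, deposits −€583M.
Totals: Δreserves = −€137M, Δdeposits = −€583M.
Δrequired reserves = 4% × −€583M = −€23.32M.
Δexcess reserves = Δreserves − Δrequired = −€137M − (−€23.32M) = -€113.68 million.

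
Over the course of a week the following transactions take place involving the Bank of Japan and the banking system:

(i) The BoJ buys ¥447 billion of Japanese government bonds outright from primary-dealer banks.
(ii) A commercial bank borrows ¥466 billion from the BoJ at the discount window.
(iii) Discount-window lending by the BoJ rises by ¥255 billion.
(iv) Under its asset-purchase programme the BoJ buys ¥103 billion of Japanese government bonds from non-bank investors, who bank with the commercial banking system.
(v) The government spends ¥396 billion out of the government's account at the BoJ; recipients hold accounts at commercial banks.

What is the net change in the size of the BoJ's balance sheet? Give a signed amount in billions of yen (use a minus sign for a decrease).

BoJ balance sheet:
  Assets:      Securities +¥550B, Loans to banks +¥721B
  Liabilities: Bank reserves +¥1667B, Government deposits −¥396B
Commercial banking system:
  Assets:      Reserves at CB +¥1667B, Securities −¥447B
  Liabilities: Checkable deposits +¥499B, Borrowings from CB +¥721B
Change in total BoJ assets = +¥1271 billion.

+¥1271 billion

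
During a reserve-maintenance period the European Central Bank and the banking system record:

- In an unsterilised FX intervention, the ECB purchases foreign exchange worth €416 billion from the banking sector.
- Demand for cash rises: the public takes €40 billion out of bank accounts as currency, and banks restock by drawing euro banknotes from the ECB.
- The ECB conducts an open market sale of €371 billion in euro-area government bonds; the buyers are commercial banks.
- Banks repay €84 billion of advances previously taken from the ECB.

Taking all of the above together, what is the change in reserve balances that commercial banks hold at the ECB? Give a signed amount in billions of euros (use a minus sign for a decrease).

ECB balance sheet:
  Assets:      Securities −€371B, Loans to banks −€84B, Foreign assets +€416B
  Liabilities: Bank reserves −€79B, Currency in circulation +€40B
Commercial banking system:
  Assets:      Reserves at CB −€79B, Securities +€371B, Foreign assets −€416B
  Liabilities: Checkable deposits −€40B, Borrowings from CB −€84B
So the change in reserve balances that commercial banks hold at the ECB is -€79 billion.

-€79 billion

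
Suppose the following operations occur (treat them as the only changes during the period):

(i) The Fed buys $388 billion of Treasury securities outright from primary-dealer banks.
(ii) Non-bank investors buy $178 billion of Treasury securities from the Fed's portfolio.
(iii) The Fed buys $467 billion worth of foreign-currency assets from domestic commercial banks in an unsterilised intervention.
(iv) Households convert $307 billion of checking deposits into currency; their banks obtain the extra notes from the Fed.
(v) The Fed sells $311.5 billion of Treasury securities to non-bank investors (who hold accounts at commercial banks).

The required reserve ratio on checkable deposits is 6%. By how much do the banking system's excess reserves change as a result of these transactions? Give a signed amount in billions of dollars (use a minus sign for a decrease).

+$106.29 billion

OMO purchase (from banks) $388 billion: reserves +$388B, deposits 0.
Asset sale (to non-banks) $178 billion: reserves −$178B, deposits −$178B.
FX purchase $467 billion: reserves +$467B, deposits 0.
Currency withdrawal $307 billion: reserves −$307B, deposits −$307B.
Asset sale (to non-banks) $311.5 billion: reserves −$311.5B, deposits −$311.5B.
Totals: Δreserves = +$58.5B, Δdeposits = −$796.5B.
Δrequired reserves = 6% × −$796.5B = −$47.79B.
Δexcess reserves = Δreserves − Δrequired = +$58.5B − (−$47.79B) = +$106.29 billion.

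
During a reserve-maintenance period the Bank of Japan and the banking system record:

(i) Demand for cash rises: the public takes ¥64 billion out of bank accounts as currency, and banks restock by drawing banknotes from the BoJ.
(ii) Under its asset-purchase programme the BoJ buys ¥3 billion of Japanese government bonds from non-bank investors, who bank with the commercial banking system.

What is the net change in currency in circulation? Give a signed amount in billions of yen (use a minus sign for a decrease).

+¥64 billion

BoJ balance sheet:
  Assets:      Securities +¥3B
  Liabilities: Bank reserves −¥61B, Currency in circulation +¥64B
Commercial banking system:
  Assets:      Reserves at CB −¥61B
  Liabilities: Checkable deposits −¥61B
So the change in currency in circulation is +¥64 billion.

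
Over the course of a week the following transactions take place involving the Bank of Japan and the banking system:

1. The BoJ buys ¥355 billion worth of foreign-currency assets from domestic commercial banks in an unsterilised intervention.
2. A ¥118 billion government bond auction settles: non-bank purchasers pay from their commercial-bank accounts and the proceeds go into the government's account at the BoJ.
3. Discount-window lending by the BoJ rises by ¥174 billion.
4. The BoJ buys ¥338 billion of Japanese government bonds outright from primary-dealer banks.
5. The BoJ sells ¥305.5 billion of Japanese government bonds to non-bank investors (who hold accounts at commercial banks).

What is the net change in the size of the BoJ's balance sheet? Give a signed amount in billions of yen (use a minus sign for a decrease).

FX purchase ¥355 billion: a BoJ asset is acquired → +¥355B.
Government account inflow ¥118 billion: only the composition of liabilities changes → 0.
Discount-window loan ¥174 billion: a BoJ asset is acquired → +¥174B.
OMO purchase (from banks) ¥338 billion: a BoJ asset is acquired → +¥338B.
Asset sale (to non-banks) ¥305.5 billion: a BoJ asset is shed → −¥305.5B.
Net: 355 + 0 + 174 + 338 − 305.5 = +¥561.5 billion.

+¥561.5 billion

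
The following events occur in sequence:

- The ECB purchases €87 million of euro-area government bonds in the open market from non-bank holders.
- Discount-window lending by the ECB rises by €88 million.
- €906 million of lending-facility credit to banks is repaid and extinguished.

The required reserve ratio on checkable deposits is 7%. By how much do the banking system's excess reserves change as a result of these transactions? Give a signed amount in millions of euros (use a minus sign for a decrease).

Asset purchase (from non-banks) €87 million: reserves +€87M, deposits +€87M.
Discount-window loan €88 million: reserves +€88M, deposits 0.
Discount-window repayment €906 million: reserves −€906M, deposits 0.
Totals: Δreserves = −€731M, Δdeposits = +€87M.
Δrequired reserves = 7% × +€87M = +€6.09M.
Δexcess reserves = Δreserves − Δrequired = −€731M − (+€6.09M) = -€737.09 million.

-€737.09 million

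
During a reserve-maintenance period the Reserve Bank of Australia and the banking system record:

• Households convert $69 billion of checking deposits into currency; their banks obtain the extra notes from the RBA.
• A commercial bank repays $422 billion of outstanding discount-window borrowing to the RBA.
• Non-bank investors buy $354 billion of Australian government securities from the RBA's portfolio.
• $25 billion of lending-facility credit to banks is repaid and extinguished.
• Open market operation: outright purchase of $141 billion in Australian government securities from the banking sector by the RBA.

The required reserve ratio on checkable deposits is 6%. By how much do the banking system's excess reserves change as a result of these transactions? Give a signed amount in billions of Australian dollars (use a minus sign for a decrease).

-$703.62 billion

Currency withdrawal $69 billion: reserves −$69B, deposits −$69B.
Discount-window repayment $422 billion: reserves −$422B, deposits 0.
Asset sale (to non-banks) $354 billion: reserves −$354B, deposits −$354B.
Discount-window repayment $25 billion: reserves −$25B, deposits 0.
OMO purchase (from banks) $141 billion: reserves +$141B, deposits 0.
Totals: Δreserves = −$729B, Δdeposits = −$423B.
Δrequired reserves = 6% × −$423B = −$25.38B.
Δexcess reserves = Δreserves − Δrequired = −$729B − (−$25.38B) = -$703.62 billion.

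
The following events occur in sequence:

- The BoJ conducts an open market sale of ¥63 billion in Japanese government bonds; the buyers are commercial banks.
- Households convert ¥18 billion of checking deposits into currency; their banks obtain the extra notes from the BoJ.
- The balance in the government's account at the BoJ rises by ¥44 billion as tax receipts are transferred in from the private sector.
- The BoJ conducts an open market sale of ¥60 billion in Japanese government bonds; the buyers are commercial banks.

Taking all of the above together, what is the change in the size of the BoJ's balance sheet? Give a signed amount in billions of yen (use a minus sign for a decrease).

-¥123 billion

OMO sale (to banks) ¥63 billion: a BoJ asset is shed → −¥63B.
Currency withdrawal ¥18 billion: only the composition of liabilities changes → 0.
Government account inflow ¥44 billion: only the composition of liabilities changes → 0.
OMO sale (to banks) ¥60 billion: a BoJ asset is shed → −¥60B.
Net: −63 + 0 + 0 − 60 = -¥123 billion.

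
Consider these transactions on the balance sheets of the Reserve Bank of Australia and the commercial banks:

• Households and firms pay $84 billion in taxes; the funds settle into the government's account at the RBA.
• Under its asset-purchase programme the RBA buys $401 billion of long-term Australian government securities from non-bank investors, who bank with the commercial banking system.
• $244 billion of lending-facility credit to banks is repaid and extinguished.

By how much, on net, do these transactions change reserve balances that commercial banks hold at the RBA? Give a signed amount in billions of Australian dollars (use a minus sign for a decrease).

RBA balance sheet:
  Assets:      Securities +$401B, Loans to banks −$244B
  Liabilities: Bank reserves +$73B, Government deposits +$84B
Commercial banking system:
  Assets:      Reserves at CB +$73B
  Liabilities: Checkable deposits +$317B, Borrowings from CB −$244B
So the change in reserve balances that commercial banks hold at the RBA is +$73 billion.

+$73 billion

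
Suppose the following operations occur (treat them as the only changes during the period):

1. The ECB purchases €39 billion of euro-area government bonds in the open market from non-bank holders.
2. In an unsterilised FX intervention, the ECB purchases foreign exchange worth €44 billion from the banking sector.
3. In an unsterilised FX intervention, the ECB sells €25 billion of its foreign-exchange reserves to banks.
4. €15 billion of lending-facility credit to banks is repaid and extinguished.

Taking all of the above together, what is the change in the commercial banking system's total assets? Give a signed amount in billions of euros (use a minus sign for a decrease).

Asset purchase (from non-banks) €39 billion: bank balance sheets expand → +€39B.
FX purchase €44 billion: just an asset swap on bank balance sheets → 0.
FX sale €25 billion: just an asset swap on bank balance sheets → 0.
Discount-window repayment €15 billion: bank balance sheets shrink → −€15B.
Net: 39 + 0 + 0 − 15 = +€24 billion.

+€24 billion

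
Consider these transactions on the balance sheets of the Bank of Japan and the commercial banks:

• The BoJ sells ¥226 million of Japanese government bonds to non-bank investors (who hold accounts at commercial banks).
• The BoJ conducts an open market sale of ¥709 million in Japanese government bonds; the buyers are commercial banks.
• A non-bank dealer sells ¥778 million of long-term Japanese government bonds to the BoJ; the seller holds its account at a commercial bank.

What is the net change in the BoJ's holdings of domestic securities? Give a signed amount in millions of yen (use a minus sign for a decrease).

Asset sale (to non-banks) ¥226 million: securities removed from the BoJ's portfolio → −¥226M.
OMO sale (to banks) ¥709 million: securities removed from the BoJ's portfolio → −¥709M.
Asset purchase (from non-banks) ¥778 million: securities added to the BoJ's portfolio → +¥778M.
Net: −226 − 709 + 778 = -¥157 million.

-¥157 million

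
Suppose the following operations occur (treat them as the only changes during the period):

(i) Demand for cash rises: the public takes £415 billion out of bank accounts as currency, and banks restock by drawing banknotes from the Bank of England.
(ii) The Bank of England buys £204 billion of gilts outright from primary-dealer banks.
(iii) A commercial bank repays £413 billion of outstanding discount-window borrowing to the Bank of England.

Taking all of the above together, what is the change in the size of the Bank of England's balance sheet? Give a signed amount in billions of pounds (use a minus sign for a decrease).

-£209 billion

Currency withdrawal £415 billion: only the composition of liabilities changes → 0.
OMO purchase (from banks) £204 billion: a Bank of England asset is acquired → +£204B.
Discount-window repayment £413 billion: a Bank of England asset is shed → −£413B.
Net: 0 + 204 − 413 = -£209 billion.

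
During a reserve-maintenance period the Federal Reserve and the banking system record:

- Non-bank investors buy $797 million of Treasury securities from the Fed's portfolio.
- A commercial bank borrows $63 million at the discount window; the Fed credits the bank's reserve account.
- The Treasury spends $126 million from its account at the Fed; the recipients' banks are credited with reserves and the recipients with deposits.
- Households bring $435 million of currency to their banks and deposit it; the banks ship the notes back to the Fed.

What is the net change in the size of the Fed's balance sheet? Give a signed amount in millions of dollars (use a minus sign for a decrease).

Fed balance sheet:
  Assets:      Securities −$797M, Loans to banks +$63M
  Liabilities: Bank reserves −$173M, Currency in circulation −$435M, Government deposits −$126M
Change in total Fed assets = -$734 million.

-$734 million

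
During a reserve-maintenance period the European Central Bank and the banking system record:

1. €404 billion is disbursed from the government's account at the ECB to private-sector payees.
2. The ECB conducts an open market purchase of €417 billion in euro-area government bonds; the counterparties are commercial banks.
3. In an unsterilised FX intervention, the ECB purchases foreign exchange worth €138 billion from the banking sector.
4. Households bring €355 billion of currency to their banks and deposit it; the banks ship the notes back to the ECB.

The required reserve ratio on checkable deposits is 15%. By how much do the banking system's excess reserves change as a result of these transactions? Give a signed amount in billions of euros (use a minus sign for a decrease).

Government spending €404 billion: reserves +€404B, deposits +€404B.
OMO purchase (from banks) €417 billion: reserves +€417B, deposits 0.
FX purchase €138 billion: reserves +€138B, deposits 0.
Currency deposit €355 billion: reserves +€355B, deposits +€355B.
Totals: Δreserves = +€1314B, Δdeposits = +€759B.
Δrequired reserves = 15% × +€759B = +€113.85B.
Δexcess reserves = Δreserves − Δrequired = +€1314B − (+€113.85B) = +€1200.15 billion.

+€1200.15 billion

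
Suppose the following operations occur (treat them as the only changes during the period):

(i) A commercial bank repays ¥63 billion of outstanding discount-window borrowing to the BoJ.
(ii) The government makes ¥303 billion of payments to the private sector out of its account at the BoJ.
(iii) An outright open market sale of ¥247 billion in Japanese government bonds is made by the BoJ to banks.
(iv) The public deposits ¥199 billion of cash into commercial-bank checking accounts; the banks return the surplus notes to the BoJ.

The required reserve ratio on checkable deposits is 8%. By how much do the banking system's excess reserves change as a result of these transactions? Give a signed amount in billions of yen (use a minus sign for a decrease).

Discount-window repayment ¥63 billion: reserves −¥63B, deposits 0.
Government spending ¥303 billion: reserves +¥303B, deposits +¥303B.
OMO sale (to banks) ¥247 billion: reserves −¥247B, deposits 0.
Currency deposit ¥199 billion: reserves +¥199B, deposits +¥199B.
Totals: Δreserves = +¥192B, Δdeposits = +¥502B.
Δrequired reserves = 8% × +¥502B = +¥40.16B.
Δexcess reserves = Δreserves − Δrequired = +¥192B − (+¥40.16B) = +¥151.84 billion.

+¥151.84 billion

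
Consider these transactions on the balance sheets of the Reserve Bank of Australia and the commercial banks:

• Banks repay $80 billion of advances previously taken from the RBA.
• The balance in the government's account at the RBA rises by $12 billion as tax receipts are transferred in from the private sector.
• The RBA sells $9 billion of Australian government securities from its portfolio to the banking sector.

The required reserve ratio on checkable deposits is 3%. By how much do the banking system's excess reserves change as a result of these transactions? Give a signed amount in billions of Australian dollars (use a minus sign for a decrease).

-$100.64 billion

Discount-window repayment $80 billion: reserves −$80B, deposits 0.
Government account inflow $12 billion: reserves −$12B, deposits −$12B.
OMO sale (to banks) $9 billion: reserves −$9B, deposits 0.
Totals: Δreserves = −$101B, Δdeposits = −$12B.
Δrequired reserves = 3% × −$12B = −$0.36B.
Δexcess reserves = Δreserves − Δrequired = −$101B − (−$0.36B) = -$100.64 billion.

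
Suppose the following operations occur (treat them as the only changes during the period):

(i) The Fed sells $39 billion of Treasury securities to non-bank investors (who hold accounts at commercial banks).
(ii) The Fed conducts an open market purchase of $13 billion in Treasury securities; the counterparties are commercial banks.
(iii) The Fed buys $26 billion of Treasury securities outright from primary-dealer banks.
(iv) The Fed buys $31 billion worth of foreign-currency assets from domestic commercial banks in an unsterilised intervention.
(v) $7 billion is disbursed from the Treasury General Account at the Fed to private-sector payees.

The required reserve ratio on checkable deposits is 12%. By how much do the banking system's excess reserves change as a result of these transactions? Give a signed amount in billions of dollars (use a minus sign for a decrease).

+$41.84 billion

Asset sale (to non-banks) $39 billion: reserves −$39B, deposits −$39B.
OMO purchase (from banks) $13 billion: reserves +$13B, deposits 0.
OMO purchase (from banks) $26 billion: reserves +$26B, deposits 0.
FX purchase $31 billion: reserves +$31B, deposits 0.
Government spending $7 billion: reserves +$7B, deposits +$7B.
Totals: Δreserves = +$38B, Δdeposits = −$32B.
Δrequired reserves = 12% × −$32B = −$3.84B.
Δexcess reserves = Δreserves − Δrequired = +$38B − (−$3.84B) = +$41.84 billion.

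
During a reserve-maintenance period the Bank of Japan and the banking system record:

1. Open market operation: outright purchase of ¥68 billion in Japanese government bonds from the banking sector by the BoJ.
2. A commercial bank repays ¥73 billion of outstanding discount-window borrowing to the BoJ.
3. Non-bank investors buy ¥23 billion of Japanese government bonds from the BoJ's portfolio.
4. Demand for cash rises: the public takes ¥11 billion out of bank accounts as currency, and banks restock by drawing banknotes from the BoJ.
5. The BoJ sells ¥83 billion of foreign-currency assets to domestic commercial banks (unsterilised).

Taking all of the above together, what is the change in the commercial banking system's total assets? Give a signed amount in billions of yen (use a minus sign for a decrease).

-¥107 billion

BoJ balance sheet:
  Assets:      Securities +¥45B, Loans to banks −¥73B, Foreign assets −¥83B
  Liabilities: Bank reserves −¥122B, Currency in circulation +¥11B
Commercial banking system:
  Assets:      Reserves at CB −¥122B, Securities −¥68B, Foreign assets +¥83B
  Liabilities: Checkable deposits −¥34B, Borrowings from CB −¥73B
Change in total bank assets = -¥107 billion.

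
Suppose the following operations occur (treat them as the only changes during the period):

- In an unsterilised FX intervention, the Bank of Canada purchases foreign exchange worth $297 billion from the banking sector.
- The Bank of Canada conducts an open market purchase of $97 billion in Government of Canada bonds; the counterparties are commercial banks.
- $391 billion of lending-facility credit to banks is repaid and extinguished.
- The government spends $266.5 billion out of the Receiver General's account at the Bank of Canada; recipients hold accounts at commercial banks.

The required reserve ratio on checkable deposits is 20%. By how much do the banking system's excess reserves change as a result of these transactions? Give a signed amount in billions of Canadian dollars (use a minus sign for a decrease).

FX purchase $297 billion: reserves +$297B, deposits 0.
OMO purchase (from banks) $97 billion: reserves +$97B, deposits 0.
Discount-window repayment $391 billion: reserves −$391B, deposits 0.
Government spending $266.5 billion: reserves +$266.5B, deposits +$266.5B.
Totals: Δreserves = +$269.5B, Δdeposits = +$266.5B.
Δrequired reserves = 20% × +$266.5B = +$53.3B.
Δexcess reserves = Δreserves − Δrequired = +$269.5B − (+$53.3B) = +$216.2 billion.

+$216.2 billion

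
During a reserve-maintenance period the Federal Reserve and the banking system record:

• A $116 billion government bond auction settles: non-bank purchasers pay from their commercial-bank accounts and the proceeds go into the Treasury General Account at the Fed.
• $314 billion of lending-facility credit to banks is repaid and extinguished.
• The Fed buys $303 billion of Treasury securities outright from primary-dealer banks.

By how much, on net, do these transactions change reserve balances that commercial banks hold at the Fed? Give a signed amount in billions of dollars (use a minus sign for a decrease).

-$127 billion

Fed balance sheet:
  Assets:      Securities +$303B, Loans to banks −$314B
  Liabilities: Bank reserves −$127B, Government deposits +$116B
Commercial banking system:
  Assets:      Reserves at CB −$127B, Securities −$303B
  Liabilities: Checkable deposits −$116B, Borrowings from CB −$314B
So the change in reserve balances that commercial banks hold at the Fed is -$127 billion.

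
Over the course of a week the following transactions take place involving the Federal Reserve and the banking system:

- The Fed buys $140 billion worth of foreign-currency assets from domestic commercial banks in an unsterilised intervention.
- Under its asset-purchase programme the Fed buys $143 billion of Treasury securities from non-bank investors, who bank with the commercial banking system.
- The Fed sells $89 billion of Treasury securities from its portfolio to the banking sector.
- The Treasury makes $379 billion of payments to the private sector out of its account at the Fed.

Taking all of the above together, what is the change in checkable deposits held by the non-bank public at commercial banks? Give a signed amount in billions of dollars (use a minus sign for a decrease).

+$522 billion

FX purchase $140 billion: the counterparty is a bank, so public deposits are unchanged → 0.
Asset purchase (from non-banks) $143 billion: non-bank counterparties' bank balances rise → +$143B.
OMO sale (to banks) $89 billion: the counterparty is a bank, so public deposits are unchanged → 0.
Government spending $379 billion: non-bank counterparties' bank balances rise → +$379B.
Net: 0 + 143 + 0 + 379 = +$522 billion.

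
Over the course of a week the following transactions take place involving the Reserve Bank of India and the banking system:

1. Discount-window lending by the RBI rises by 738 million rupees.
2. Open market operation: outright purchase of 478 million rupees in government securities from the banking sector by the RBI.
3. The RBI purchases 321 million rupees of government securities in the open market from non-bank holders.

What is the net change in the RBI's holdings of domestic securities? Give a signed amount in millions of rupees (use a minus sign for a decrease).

+799 million

RBI balance sheet:
  Assets:      Securities +799M, Loans to banks +738M
  Liabilities: Bank reserves +1537M
So the change in the RBI's holdings of domestic securities is +799 million.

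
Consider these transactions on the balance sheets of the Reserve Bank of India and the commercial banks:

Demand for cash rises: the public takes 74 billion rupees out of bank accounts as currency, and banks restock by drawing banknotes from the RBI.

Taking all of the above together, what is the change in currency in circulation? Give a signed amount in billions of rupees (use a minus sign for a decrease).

RBI balance sheet:
  Assets:      no change
  Liabilities: Bank reserves −74B, Currency in circulation +74B
Commercial banking system:
  Assets:      Reserves at CB −74B
  Liabilities: Checkable deposits −74B
So the change in currency in circulation is +74 billion.

+74 billion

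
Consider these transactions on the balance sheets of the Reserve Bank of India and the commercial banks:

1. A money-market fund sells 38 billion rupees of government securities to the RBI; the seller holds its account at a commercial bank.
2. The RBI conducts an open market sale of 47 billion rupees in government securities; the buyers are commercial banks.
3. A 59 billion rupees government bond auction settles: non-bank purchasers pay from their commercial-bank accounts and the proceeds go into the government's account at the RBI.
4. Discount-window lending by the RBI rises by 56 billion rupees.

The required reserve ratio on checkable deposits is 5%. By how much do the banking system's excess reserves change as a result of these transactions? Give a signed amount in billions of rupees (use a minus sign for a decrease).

-10.95 billion

Asset purchase (from non-banks) 38 billion rupees: reserves +38B, deposits +38B.
OMO sale (to banks) 47 billion rupees: reserves −47B, deposits 0.
Government account inflow 59 billion rupees: reserves −59B, deposits −59B.
Discount-window loan 56 billion rupees: reserves +56B, deposits 0.
Totals: Δreserves = −12B, Δdeposits = −21B.
Δrequired reserves = 5% × −21B = −1.05B.
Δexcess reserves = Δreserves − Δrequired = −12B − (−1.05B) = -10.95 billion.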